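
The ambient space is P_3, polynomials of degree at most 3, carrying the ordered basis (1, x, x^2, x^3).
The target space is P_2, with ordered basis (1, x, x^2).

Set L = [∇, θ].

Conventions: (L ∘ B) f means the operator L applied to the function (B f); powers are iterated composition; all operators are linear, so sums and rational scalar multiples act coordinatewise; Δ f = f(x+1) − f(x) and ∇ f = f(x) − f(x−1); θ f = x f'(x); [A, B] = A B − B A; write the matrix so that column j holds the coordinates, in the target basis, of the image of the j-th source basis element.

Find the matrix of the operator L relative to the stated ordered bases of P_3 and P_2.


image of 1: 0
image of x: 1
image of x^2: 2x - 2
image of x^3: 3x^2 - 6x + 3
each image's coordinates form column j of the matrix

the matrix is [[0, 1, -2, 3]; [0, 0, 2, -6]; [0, 0, 0, 3]] (rows listed top to bottom)


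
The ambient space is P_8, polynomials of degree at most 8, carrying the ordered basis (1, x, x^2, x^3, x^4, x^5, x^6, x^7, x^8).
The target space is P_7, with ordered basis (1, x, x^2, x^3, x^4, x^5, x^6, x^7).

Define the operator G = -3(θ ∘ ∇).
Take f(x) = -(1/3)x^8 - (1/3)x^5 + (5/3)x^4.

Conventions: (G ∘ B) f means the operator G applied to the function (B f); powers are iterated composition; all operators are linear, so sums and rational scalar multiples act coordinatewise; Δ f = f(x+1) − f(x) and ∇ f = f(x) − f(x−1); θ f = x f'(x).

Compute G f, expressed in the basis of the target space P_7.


∇ f = -(8/3)x^7 + (28/3)x^6 - (56/3)x^5 + (65/3)x^4 - (26/3)x^3 - 4x^2 + (17/3)x - 5/3
θ ∇ f = -(56/3)x^7 + 56x^6 - (280/3)x^5 + (260/3)x^4 - 26x^3 - 8x^2 + (17/3)x
(-3(θ ∘ ∇)) f = 56x^7 - 168x^6 + 280x^5 - 260x^4 + 78x^3 + 24x^2 - 17x

g(x) = 56x^7 - 168x^6 + 280x^5 - 260x^4 + 78x^3 + 24x^2 - 17x


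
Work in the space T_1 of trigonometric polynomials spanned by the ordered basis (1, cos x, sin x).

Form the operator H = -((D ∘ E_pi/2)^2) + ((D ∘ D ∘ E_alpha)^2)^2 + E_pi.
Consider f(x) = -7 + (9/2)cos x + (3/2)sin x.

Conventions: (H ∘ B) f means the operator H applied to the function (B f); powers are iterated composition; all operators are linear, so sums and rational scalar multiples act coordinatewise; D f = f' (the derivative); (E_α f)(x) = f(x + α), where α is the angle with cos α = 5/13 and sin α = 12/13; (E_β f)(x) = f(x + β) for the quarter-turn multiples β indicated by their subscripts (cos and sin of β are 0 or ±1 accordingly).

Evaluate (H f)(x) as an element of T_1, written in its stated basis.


E_pi/2 f = -7 + (3/2)cos x - (9/2)sin x
D E_pi/2 f = -(9/2)cos x - (3/2)sin x
E_pi/2 (D ∘ E_pi/2) f = -(3/2)cos x + (9/2)sin x
D E_pi/2 (D ∘ E_pi/2) f = (9/2)cos x + (3/2)sin x
(-((D ∘ E_pi/2)^2)) f = -(9/2)cos x - (3/2)sin x
E_alpha f = -7 + (81/26)cos x - (93/26)sin x
D E_alpha f = -(93/26)cos x - (81/26)sin x
D D E_alpha f = -(81/26)cos x + (93/26)sin x
E_alpha (D ∘ D ∘ E_alpha) f = (711/338)cos x + (1437/338)sin x
D E_alpha (D ∘ D ∘ E_alpha) f = (1437/338)cos x - (711/338)sin x
D D E_alpha (D ∘ D ∘ E_alpha) f = -(711/338)cos x - (1437/338)sin x
E_alpha (D ∘ D ∘ E_alpha)^2 f = -(20799/4394)cos x + (1347/4394)sin x
D E_alpha (D ∘ D ∘ E_alpha)^2 f = (1347/4394)cos x + (20799/4394)sin x
D D E_alpha (D ∘ D ∘ E_alpha)^2 f = (20799/4394)cos x - (1347/4394)sin x
E_alpha (D ∘ D ∘ E_alpha) (D ∘ D ∘ E_alpha)^2 f = (87831/57122)cos x - (256323/57122)sin x
D E_alpha (D ∘ D ∘ E_alpha) (D ∘ D ∘ E_alpha)^2 f = -(256323/57122)cos x - (87831/57122)sin x
D D E_alpha (D ∘ D ∘ E_alpha) (D ∘ D ∘ E_alpha)^2 f = -(87831/57122)cos x + (256323/57122)sin x
E_pi f = -7 - (9/2)cos x - (3/2)sin x
(-((D ∘ E_pi/2)^2) + ((D ∘ D ∘ E_alpha)^2)^2 + E_pi) f = -7 - (601929/57122)cos x + (84957/57122)sin x

g(x) = -7 - (601929/57122)cos x + (84957/57122)sin x


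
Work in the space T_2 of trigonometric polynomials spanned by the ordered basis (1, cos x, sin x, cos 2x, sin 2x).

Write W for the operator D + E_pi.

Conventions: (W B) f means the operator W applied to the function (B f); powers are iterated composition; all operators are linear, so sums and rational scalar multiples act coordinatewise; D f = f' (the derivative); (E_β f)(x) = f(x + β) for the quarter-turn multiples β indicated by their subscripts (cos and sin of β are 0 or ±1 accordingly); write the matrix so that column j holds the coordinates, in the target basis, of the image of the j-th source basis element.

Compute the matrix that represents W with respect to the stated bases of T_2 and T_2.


the matrix is [[1, 0, 0, 0, 0]; [0, -1, 1, 0, 0]; [0, -1, -1, 0, 0]; [0, 0, 0, 1, 2]; [0, 0, 0, -2, 1]] (rows listed top to bottom)

image of 1: 1
image of cos x: -cos x - sin x
image of sin x: cos x - sin x
image of cos 2x: cos 2x - 2sin 2x
image of sin 2x: 2cos 2x + sin 2x
each image's coordinates form column j of the matrix


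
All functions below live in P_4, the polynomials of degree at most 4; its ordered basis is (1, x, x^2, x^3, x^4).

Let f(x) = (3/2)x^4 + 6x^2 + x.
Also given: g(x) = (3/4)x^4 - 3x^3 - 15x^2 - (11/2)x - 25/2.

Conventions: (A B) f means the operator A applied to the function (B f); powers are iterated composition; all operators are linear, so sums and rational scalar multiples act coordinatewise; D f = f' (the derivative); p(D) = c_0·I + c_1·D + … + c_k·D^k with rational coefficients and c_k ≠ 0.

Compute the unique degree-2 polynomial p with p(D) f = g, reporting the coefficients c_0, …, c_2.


p(D) = (1/2)·I − (1/2)·D − D^2, i.e. c_0 = 1/2, c_1 = -1/2, c_2 = -1

D^0 f = (3/2)x^4 + 6x^2 + x
D^1 f = 6x^3 + 12x + 1
D^2 f = 18x^2 + 12
matching coefficients of g against c_0 f + c_1 Df + … from the top degree down determines the c_i
solution: c_0 = 1/2, c_1 = -1/2, c_2 = -1


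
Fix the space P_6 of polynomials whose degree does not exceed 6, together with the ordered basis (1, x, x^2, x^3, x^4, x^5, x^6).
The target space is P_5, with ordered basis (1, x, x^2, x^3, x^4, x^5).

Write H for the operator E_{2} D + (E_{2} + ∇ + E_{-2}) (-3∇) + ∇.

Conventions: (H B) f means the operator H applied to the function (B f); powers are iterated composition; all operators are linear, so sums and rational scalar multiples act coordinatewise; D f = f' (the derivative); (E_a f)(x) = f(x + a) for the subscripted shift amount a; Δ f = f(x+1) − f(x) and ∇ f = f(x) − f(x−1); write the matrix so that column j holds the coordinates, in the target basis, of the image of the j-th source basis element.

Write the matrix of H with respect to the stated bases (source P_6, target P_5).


image of 1: 0
image of x: -4
image of x^2: -8x + 3
image of x^3: -12x^2 + 9x - 47
image of x^4: -16x^3 + 18x^2 - 188x + 139
image of x^5: -20x^4 + 30x^3 - 470x^2 + 695x - 555
image of x^6: -24x^5 + 45x^4 - 940x^3 + 2085x^2 - 3330x + 1811
each image's coordinates form column j of the matrix

the matrix is [[0, -4, 3, -47, 139, -555, 1811]; [0, 0, -8, 9, -188, 695, -3330]; [0, 0, 0, -12, 18, -470, 2085]; [0, 0, 0, 0, -16, 30, -940]; [0, 0, 0, 0, 0, -20, 45]; [0, 0, 0, 0, 0, 0, -24]] (rows listed top to bottom)


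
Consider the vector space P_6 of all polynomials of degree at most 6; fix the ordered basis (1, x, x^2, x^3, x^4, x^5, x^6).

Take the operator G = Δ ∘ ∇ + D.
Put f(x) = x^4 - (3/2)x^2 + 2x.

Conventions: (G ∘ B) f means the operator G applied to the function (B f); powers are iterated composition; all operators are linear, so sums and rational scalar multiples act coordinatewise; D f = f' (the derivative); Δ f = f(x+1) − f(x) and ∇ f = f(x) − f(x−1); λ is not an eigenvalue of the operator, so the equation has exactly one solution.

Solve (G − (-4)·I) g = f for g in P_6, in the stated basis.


the result is g(x) = (1/4)x^4 - (1/4)x^3 - (15/16)x^2 + (43/32)x + 1/128

write g with unknown coordinates in the stated basis and equate coefficients in (G − (-4)·I) g = f
solving from the highest basis element down gives g = (1/4)x^4 - (1/4)x^3 - (15/16)x^2 + (43/32)x + 1/128
check: G g = x^3 + (9/4)x^2 - (27/8)x - 1/32
so G g − (-4)·g = x^4 - (3/2)x^2 + 2x = f ✓


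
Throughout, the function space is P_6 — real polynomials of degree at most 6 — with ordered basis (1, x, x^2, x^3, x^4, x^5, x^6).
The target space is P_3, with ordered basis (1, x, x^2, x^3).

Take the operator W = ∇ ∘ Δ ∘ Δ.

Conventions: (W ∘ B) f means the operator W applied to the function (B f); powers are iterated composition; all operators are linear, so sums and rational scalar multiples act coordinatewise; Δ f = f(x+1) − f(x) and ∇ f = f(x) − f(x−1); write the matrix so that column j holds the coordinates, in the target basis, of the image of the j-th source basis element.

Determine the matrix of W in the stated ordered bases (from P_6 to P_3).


image of 1: 0
image of x: 0
image of x^2: 0
image of x^3: 6
image of x^4: 24x + 12
image of x^5: 60x^2 + 60x + 30
image of x^6: 120x^3 + 180x^2 + 180x + 60
each image's coordinates form column j of the matrix

the matrix is [[0, 0, 0, 6, 12, 30, 60]; [0, 0, 0, 0, 24, 60, 180]; [0, 0, 0, 0, 0, 60, 180]; [0, 0, 0, 0, 0, 0, 120]] (rows listed top to bottom)


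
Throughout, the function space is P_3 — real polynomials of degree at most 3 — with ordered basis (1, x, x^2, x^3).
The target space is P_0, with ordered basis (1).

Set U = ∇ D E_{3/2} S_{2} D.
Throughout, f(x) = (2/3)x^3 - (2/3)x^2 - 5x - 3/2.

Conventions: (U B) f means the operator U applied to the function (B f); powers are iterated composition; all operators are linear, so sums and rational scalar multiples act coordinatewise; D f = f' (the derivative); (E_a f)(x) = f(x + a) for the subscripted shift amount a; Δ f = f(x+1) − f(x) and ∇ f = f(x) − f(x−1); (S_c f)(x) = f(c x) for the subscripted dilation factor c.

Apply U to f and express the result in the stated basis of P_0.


D f = 2x^2 - (4/3)x - 5
S_{2} D f = 8x^2 - (8/3)x - 5
E_{3/2} S_{2} D f = 8x^2 + (64/3)x + 9
D E_{3/2} S_{2} D f = 16x + 64/3
∇ (D E_{3/2} S_{2} D) f = 16

g(x) = 16


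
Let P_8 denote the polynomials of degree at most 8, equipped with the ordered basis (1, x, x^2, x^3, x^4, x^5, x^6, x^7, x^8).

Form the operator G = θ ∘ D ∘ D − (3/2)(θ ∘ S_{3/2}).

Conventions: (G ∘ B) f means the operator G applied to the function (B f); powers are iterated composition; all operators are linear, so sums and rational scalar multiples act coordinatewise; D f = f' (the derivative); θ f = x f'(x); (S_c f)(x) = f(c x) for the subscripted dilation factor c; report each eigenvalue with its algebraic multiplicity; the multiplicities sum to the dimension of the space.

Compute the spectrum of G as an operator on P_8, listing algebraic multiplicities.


λ = -19683/64 (multiplicity 1), λ = -45927/256 (multiplicity 1), λ = -6561/64 (multiplicity 1), λ = -3645/64 (multiplicity 1), λ = -243/8 (multiplicity 1), λ = -243/16 (multiplicity 1), λ = -27/4 (multiplicity 1), λ = -9/4 (multiplicity 1), λ = 0 (multiplicity 1)

image of 1: 0
image of x: -(9/4)x
image of x^2: -(27/4)x^2
image of x^3: -(243/16)x^3 + 6x
image of x^4: -(243/8)x^4 + 24x^2
image of x^5: -(3645/64)x^5 + 60x^3
image of x^6: -(6561/64)x^6 + 120x^4
image of x^7: -(45927/256)x^7 + 210x^5
image of x^8: -(19683/64)x^8 + 336x^6
the matrix is upper triangular; its diagonal is (0, -9/4, -27/4, -243/16, -243/8, -3645/64, -6561/64, -45927/256, -19683/64)
for a triangular matrix the eigenvalues are the diagonal entries, with algebraic multiplicity their repetition count


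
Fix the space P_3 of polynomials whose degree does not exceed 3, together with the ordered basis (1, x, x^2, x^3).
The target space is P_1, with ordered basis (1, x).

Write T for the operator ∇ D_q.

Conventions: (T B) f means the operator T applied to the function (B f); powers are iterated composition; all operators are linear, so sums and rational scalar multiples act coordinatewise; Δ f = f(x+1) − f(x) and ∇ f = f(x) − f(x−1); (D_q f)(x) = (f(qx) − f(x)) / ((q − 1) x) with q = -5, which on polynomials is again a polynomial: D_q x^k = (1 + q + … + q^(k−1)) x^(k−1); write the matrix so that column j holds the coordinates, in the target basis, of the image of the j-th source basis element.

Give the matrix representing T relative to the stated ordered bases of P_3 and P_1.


the matrix is [[0, 0, -4, -21]; [0, 0, 0, 42]] (rows listed top to bottom)

image of 1: 0
image of x: 0
image of x^2: -4
image of x^3: 42x - 21
each image's coordinates form column j of the matrix


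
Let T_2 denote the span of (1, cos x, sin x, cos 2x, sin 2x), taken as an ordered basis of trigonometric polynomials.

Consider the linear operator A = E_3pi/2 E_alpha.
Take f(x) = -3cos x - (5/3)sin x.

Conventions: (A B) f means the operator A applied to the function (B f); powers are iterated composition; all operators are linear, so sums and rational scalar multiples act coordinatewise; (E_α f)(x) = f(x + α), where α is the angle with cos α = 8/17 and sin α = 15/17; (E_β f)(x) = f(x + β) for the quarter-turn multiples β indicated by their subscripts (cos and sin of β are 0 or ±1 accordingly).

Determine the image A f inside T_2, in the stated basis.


the image equals g(x) = -(95/51)cos x - (49/17)sin x

E_alpha f = -(49/17)cos x + (95/51)sin x
E_3pi/2 E_alpha f = -(95/51)cos x - (49/17)sin x


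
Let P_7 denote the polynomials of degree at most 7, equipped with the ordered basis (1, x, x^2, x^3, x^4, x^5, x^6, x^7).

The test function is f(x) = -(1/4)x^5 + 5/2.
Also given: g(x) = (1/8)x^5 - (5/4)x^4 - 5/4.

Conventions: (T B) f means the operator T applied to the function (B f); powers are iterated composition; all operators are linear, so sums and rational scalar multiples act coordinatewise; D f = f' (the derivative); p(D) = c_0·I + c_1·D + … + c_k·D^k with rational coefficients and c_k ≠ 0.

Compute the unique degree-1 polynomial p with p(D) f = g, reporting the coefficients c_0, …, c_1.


D^0 f = -(1/4)x^5 + 5/2
D^1 f = -(5/4)x^4
matching coefficients of g against c_0 f + c_1 Df + … from the top degree down determines the c_i
solution: c_0 = -1/2, c_1 = 1

p(D) = -(1/2)·I + D, i.e. c_0 = -1/2, c_1 = 1


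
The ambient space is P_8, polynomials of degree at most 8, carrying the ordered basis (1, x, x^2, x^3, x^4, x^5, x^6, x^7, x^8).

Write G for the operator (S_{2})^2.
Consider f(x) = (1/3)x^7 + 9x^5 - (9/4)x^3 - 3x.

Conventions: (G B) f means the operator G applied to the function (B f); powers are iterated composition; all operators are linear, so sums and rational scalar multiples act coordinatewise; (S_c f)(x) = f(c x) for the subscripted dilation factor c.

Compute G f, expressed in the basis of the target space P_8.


g(x) = (16384/3)x^7 + 9216x^5 - 144x^3 - 12x

S_{2} f = (128/3)x^7 + 288x^5 - 18x^3 - 6x
S_{2} S_{2} f = (16384/3)x^7 + 9216x^5 - 144x^3 - 12x


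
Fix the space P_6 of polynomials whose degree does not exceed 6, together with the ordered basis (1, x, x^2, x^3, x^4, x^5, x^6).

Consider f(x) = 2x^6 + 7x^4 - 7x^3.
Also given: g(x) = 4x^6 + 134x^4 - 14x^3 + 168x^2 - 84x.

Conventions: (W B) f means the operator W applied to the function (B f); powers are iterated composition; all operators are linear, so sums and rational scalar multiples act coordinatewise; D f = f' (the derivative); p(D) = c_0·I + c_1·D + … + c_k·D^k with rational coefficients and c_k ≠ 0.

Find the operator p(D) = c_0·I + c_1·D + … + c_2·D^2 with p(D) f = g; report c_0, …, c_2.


D^0 f = 2x^6 + 7x^4 - 7x^3
D^1 f = 12x^5 + 28x^3 - 21x^2
D^2 f = 60x^4 + 84x^2 - 42x
matching coefficients of g against c_0 f + c_1 Df + … from the top degree down determines the c_i
solution: c_0 = 2, c_1 = 0, c_2 = 2

p(D) = 2·I + 2·D^2, i.e. c_0 = 2, c_1 = 0, c_2 = 2


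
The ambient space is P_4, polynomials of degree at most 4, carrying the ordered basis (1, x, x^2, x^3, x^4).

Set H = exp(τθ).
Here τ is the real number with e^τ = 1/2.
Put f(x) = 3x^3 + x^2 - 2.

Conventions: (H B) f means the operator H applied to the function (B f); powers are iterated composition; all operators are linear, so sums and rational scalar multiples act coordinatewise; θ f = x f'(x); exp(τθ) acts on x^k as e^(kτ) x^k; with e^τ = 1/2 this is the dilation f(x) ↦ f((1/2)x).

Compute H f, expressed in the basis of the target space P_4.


exp(τθ) x^k = e^(kτ) x^k; with e^τ = 1/2 this sends x^k to (1/2)^k x^k
x^2 ↦ 1/4 x^2
x^3 ↦ 1/8 x^3
applying this coordinatewise to f: exp(τθ) f = (3/8)x^3 + (1/4)x^2 - 2

the image equals g(x) = (3/8)x^3 + (1/4)x^2 - 2


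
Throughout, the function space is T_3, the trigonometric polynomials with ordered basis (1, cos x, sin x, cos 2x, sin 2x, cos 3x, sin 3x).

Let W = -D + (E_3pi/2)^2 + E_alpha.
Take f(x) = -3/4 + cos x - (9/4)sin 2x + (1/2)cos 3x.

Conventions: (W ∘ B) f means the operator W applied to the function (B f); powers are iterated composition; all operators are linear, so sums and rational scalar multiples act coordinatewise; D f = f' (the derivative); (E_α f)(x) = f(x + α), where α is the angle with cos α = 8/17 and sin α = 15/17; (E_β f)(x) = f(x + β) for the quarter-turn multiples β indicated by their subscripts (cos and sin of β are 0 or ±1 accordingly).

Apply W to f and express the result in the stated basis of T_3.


g(x) = -3/2 - (9/17)cos x + (2/17)sin x + (1521/578)cos 2x - (288/289)sin 2x - (9801/9826)cos 3x + (7617/4913)sin 3x

D f = -sin x - (9/2)cos 2x - (3/2)sin 3x
(-D) f = sin x + (9/2)cos 2x + (3/2)sin 3x
E_3pi/2 f = -3/4 + sin x + (9/4)sin 2x - (1/2)sin 3x
E_3pi/2 E_3pi/2 f = -3/4 - cos x - (9/4)sin 2x - (1/2)cos 3x
E_alpha f = -3/4 + (8/17)cos x - (15/17)sin x - (540/289)cos 2x + (1449/1156)sin 2x - (2444/4913)cos 3x + (495/9826)sin 3x
(-D + (E_3pi/2)^2 + E_alpha) f = -3/2 - (9/17)cos x + (2/17)sin x + (1521/578)cos 2x - (288/289)sin 2x - (9801/9826)cos 3x + (7617/4913)sin 3x


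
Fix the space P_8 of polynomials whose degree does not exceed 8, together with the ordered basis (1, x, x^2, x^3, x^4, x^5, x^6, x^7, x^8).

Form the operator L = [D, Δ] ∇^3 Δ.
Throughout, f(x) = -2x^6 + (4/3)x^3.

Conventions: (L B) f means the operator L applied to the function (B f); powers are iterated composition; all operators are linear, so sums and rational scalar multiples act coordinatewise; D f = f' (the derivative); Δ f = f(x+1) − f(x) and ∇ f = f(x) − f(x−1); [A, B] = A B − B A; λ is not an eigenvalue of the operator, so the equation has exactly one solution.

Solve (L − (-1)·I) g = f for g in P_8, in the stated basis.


g(x) = -2x^6 + (4/3)x^3

write g with unknown coordinates in the stated basis and equate coefficients in (L − (-1)·I) g = f
solving from the highest basis element down gives g = -2x^6 + (4/3)x^3
check: L g = 0
so L g − (-1)·g = -2x^6 + (4/3)x^3 = f ✓


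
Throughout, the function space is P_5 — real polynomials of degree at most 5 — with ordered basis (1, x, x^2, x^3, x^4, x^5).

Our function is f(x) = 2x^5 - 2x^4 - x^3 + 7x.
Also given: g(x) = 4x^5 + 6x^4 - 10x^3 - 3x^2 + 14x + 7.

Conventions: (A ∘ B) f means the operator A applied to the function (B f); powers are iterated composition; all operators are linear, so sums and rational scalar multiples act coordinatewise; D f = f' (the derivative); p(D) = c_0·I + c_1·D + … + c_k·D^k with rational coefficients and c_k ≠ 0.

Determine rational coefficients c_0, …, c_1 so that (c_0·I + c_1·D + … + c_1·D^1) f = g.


D^0 f = 2x^5 - 2x^4 - x^3 + 7x
D^1 f = 10x^4 - 8x^3 - 3x^2 + 7
matching coefficients of g against c_0 f + c_1 Df + … from the top degree down determines the c_i
solution: c_0 = 2, c_1 = 1

c_0 = 2, c_1 = 1


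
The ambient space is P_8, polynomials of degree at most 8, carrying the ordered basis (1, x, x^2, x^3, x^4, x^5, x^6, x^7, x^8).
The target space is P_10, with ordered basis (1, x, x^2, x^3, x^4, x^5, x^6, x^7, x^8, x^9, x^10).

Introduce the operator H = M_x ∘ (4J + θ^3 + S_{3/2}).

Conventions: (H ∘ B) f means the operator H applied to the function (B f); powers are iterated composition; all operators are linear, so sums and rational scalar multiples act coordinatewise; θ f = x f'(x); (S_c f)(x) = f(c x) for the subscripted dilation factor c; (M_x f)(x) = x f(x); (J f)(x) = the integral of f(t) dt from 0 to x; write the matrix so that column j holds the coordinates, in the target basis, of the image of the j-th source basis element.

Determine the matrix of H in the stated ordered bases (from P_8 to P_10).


image of 1: 4x^2 + x
image of x: 2x^3 + (5/2)x^2
image of x^2: (4/3)x^4 + (41/4)x^3
image of x^3: x^5 + (243/8)x^4
image of x^4: (4/5)x^6 + (1105/16)x^5
image of x^5: (2/3)x^7 + (4243/32)x^6
image of x^6: (4/7)x^8 + (14553/64)x^7
image of x^7: (1/2)x^9 + (46091/128)x^8
image of x^8: (4/9)x^10 + (137633/256)x^9
each image's coordinates form column j of the matrix

the matrix is [[0, 0, 0, 0, 0, 0, 0, 0, 0]; [1, 0, 0, 0, 0, 0, 0, 0, 0]; [4, 5/2, 0, 0, 0, 0, 0, 0, 0]; [0, 2, 41/4, 0, 0, 0, 0, 0, 0]; [0, 0, 4/3, 243/8, 0, 0, 0, 0, 0]; [0, 0, 0, 1, 1105/16, 0, 0, 0, 0]; [0, 0, 0, 0, 4/5, 4243/32, 0, 0, 0]; [0, 0, 0, 0, 0, 2/3, 14553/64, 0, 0]; [0, 0, 0, 0, 0, 0, 4/7, 46091/128, 0]; [0, 0, 0, 0, 0, 0, 0, 1/2, 137633/256]; [0, 0, 0, 0, 0, 0, 0, 0, 4/9]] (rows listed top to bottom)


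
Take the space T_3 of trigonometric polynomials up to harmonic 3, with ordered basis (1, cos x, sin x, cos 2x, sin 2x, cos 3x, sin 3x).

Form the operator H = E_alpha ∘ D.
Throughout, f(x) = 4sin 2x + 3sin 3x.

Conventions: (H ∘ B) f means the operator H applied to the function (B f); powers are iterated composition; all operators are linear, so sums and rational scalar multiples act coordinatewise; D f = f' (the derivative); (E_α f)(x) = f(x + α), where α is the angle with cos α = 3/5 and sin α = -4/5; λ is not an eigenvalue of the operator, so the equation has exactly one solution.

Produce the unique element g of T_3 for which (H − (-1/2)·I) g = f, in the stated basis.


the result is g(x) = (224/617)cos 2x + (968/617)sin 2x + (4212/5153)cos 3x + (2334/5153)sin 3x

write g with unknown coordinates in the stated basis and equate coefficients in (H − (-1/2)·I) g = f
solving from the highest basis element down gives g = (224/617)cos 2x + (968/617)sin 2x + (4212/5153)cos 3x + (2334/5153)sin 3x
check: H g = -(112/617)cos 2x + (1984/617)sin 2x - (2106/5153)cos 3x + (14292/5153)sin 3x
so H g − (-1/2)·g = 4sin 2x + 3sin 3x = f ✓


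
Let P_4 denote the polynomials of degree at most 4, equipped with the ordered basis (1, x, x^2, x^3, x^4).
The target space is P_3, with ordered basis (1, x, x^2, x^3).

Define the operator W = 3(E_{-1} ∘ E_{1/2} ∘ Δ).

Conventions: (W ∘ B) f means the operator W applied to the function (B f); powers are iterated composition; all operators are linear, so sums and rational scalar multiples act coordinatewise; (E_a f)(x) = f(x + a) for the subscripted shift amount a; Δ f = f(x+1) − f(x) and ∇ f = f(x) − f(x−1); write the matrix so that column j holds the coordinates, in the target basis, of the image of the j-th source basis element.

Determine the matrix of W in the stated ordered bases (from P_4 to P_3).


image of 1: 0
image of x: 3
image of x^2: 6x
image of x^3: 9x^2 + 3/4
image of x^4: 12x^3 + 3x
each image's coordinates form column j of the matrix

the matrix is [[0, 3, 0, 3/4, 0]; [0, 0, 6, 0, 3]; [0, 0, 0, 9, 0]; [0, 0, 0, 0, 12]] (rows listed top to bottom)


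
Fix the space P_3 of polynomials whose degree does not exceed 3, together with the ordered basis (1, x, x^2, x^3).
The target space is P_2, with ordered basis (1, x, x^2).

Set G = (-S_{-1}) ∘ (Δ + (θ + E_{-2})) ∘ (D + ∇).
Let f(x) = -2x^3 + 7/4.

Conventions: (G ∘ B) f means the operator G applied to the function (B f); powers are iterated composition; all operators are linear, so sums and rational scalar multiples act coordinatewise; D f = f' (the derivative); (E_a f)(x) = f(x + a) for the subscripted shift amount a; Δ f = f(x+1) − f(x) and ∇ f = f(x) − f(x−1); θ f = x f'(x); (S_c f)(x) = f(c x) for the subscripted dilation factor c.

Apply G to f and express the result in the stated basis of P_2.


D f = -6x^2
∇ f = -6x^2 + 6x - 2
(D + ∇) f = -12x^2 + 6x - 2
Δ (D + ∇) f = -24x - 6
θ (D + ∇) f = -24x^2 + 6x
E_{-2} (D + ∇) f = -12x^2 + 54x - 62
(θ + E_{-2}) (D + ∇) f = -36x^2 + 60x - 62
(Δ + (θ + E_{-2})) (D + ∇) f = -36x^2 + 36x - 68
S_{-1} (Δ + (θ + E_{-2})) (D + ∇) f = -36x^2 - 36x - 68
(-S_{-1}) (Δ + (θ + E_{-2})) (D + ∇) f = 36x^2 + 36x + 68

the image equals g(x) = 36x^2 + 36x + 68


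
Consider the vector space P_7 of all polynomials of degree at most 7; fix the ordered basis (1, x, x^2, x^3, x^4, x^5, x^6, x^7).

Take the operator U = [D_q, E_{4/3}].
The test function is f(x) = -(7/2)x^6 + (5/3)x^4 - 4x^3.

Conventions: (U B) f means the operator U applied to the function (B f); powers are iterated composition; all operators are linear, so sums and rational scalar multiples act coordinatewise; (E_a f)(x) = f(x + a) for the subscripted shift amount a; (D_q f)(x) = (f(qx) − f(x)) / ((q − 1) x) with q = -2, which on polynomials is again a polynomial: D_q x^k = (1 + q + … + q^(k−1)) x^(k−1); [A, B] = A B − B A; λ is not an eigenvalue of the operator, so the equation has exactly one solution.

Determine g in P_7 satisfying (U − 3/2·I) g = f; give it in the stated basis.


write g with unknown coordinates in the stated basis and equate coefficients in (U − 3/2·I) g = f
solving from the highest basis element down gives g = (7/3)x^6 + (3182/9)x^4 + 376x^3 + (85328/9)x^2 + (97664/81)x + 823168/27
check: U g = 532x^4 + 560x^3 + (42664/3)x^2 + (48832/27)x + 411584/9
so U g − 3/2·g = -(7/2)x^6 + (5/3)x^4 - 4x^3 = f ✓

the result is g(x) = (7/3)x^6 + (3182/9)x^4 + 376x^3 + (85328/9)x^2 + (97664/81)x + 823168/27


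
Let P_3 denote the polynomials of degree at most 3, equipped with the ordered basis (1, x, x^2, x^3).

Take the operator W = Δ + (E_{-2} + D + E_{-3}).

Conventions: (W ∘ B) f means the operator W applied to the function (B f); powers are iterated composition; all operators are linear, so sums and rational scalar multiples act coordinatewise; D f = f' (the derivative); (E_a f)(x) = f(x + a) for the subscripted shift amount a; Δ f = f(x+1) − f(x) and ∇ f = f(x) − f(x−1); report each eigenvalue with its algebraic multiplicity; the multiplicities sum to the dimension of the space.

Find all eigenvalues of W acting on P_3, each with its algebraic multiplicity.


λ = 2 (multiplicity 4)

image of 1: 2
image of x: 2x - 3
image of x^2: 2x^2 - 6x + 14
image of x^3: 2x^3 - 9x^2 + 42x - 34
the matrix is upper triangular; its diagonal is (2, 2, 2, 2)
for a triangular matrix the eigenvalues are the diagonal entries, with algebraic multiplicity their repetition count


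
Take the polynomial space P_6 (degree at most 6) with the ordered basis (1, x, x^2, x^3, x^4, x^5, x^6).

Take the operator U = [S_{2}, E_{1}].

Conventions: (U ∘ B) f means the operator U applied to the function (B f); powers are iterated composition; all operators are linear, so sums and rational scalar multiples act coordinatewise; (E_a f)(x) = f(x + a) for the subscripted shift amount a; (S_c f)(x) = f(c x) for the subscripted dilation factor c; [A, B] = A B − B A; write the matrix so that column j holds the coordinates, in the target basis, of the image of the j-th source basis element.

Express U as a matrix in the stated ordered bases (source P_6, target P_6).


image of 1: 0
image of x: -1
image of x^2: -4x - 3
image of x^3: -12x^2 - 18x - 7
image of x^4: -32x^3 - 72x^2 - 56x - 15
image of x^5: -80x^4 - 240x^3 - 280x^2 - 150x - 31
image of x^6: -192x^5 - 720x^4 - 1120x^3 - 900x^2 - 372x - 63
each image's coordinates form column j of the matrix

the matrix is [[0, -1, -3, -7, -15, -31, -63]; [0, 0, -4, -18, -56, -150, -372]; [0, 0, 0, -12, -72, -280, -900]; [0, 0, 0, 0, -32, -240, -1120]; [0, 0, 0, 0, 0, -80, -720]; [0, 0, 0, 0, 0, 0, -192]; [0, 0, 0, 0, 0, 0, 0]] (rows listed top to bottom)


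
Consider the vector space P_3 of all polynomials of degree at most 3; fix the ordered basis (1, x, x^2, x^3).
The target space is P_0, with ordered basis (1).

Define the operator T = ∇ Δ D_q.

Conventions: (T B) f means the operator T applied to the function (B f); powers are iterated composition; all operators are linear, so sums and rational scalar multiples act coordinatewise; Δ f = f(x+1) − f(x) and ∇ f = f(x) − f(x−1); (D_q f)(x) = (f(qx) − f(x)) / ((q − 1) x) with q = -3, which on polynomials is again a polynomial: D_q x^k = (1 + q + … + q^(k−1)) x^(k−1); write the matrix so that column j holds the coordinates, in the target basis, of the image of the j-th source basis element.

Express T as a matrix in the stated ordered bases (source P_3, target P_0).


image of 1: 0
image of x: 0
image of x^2: 0
image of x^3: 14
each image's coordinates form column j of the matrix

the matrix is [[0, 0, 0, 14]] (rows listed top to bottom)


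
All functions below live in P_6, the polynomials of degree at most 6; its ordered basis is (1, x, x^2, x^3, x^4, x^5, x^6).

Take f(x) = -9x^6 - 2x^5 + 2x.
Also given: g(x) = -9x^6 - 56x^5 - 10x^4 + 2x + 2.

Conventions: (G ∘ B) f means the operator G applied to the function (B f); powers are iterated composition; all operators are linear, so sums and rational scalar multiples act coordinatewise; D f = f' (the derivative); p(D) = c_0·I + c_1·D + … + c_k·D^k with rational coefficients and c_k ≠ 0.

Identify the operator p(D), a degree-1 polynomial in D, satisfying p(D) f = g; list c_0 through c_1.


c_0 = 1, c_1 = 1

D^0 f = -9x^6 - 2x^5 + 2x
D^1 f = -54x^5 - 10x^4 + 2
matching coefficients of g against c_0 f + c_1 Df + … from the top degree down determines the c_i
solution: c_0 = 1, c_1 = 1


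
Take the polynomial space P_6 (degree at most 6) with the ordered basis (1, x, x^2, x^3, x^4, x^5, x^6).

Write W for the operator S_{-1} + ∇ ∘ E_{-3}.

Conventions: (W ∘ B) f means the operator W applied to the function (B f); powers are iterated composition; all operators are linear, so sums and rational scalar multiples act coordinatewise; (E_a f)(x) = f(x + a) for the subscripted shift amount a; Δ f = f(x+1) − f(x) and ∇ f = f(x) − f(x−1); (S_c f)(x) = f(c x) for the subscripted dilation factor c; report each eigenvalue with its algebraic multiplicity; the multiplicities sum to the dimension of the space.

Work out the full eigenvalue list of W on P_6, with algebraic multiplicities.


λ = -1 (multiplicity 3), λ = 1 (multiplicity 4)

image of 1: 1
image of x: -x + 1
image of x^2: x^2 + 2x - 7
image of x^3: -x^3 + 3x^2 - 21x + 37
image of x^4: x^4 + 4x^3 - 42x^2 + 148x - 175
image of x^5: -x^5 + 5x^4 - 70x^3 + 370x^2 - 875x + 781
image of x^6: x^6 + 6x^5 - 105x^4 + 740x^3 - 2625x^2 + 4686x - 3367
the matrix is upper triangular; its diagonal is (1, -1, 1, -1, 1, -1, 1)
for a triangular matrix the eigenvalues are the diagonal entries, with algebraic multiplicity their repetition count


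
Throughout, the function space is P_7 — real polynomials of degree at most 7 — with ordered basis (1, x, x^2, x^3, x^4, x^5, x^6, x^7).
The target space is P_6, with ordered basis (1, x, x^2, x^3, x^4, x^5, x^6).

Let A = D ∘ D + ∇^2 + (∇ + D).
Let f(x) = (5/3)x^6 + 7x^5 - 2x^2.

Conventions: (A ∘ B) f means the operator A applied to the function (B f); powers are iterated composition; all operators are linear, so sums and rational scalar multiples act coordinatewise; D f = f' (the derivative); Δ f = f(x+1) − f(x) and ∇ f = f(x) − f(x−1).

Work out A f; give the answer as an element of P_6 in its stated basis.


g(x) = 20x^5 + 145x^4 + (130/3)x^3 - 25x^2 + 157x - 322/3

D f = 10x^5 + 35x^4 - 4x
D D f = 50x^4 + 140x^3 - 4
∇ f = 10x^5 + 10x^4 - (110/3)x^3 + 45x^2 - 29x + 22/3
∇ ∇ f = 50x^4 - 60x^3 - 70x^2 + 190x - 332/3
∇ f = 10x^5 + 10x^4 - (110/3)x^3 + 45x^2 - 29x + 22/3
D f = 10x^5 + 35x^4 - 4x
(∇ + D) f = 20x^5 + 45x^4 - (110/3)x^3 + 45x^2 - 33x + 22/3
(D ∘ D + ∇^2 + (∇ + D)) f = 20x^5 + 145x^4 + (130/3)x^3 - 25x^2 + 157x - 322/3


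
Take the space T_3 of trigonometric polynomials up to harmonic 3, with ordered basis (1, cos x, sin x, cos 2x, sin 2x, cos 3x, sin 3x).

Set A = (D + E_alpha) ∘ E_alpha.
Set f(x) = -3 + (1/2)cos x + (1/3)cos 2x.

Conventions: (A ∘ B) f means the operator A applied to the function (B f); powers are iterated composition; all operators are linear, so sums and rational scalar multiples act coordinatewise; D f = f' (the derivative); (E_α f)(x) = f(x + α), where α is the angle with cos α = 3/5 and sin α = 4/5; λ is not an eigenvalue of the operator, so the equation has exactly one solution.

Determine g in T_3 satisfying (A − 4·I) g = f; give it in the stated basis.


write g with unknown coordinates in the stated basis and equate coefficients in (A − 4·I) g = f
solving from the highest basis element down gives g = 1 - (127/1412)cos x + (39/1412)sin x - (1409/29341)cos 2x - (686/88023)sin 2x
check: A g = 1 + (99/706)cos x + (39/353)sin x + (12433/88023)cos 2x - (2744/88023)sin 2x
so A g − 4·g = -3 + (1/2)cos x + (1/3)cos 2x = f ✓

the image equals g(x) = 1 - (127/1412)cos x + (39/1412)sin x - (1409/29341)cos 2x - (686/88023)sin 2x


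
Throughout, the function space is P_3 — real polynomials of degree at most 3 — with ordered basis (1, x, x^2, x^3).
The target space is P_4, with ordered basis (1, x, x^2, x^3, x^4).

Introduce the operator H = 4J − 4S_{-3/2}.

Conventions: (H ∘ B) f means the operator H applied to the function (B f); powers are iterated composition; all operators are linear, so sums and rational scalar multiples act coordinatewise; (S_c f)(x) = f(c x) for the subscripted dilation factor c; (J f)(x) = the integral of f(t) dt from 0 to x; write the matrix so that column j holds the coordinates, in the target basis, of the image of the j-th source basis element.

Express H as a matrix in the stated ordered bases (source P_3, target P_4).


image of 1: 4x - 4
image of x: 2x^2 + 6x
image of x^2: (4/3)x^3 - 9x^2
image of x^3: x^4 + (27/2)x^3
each image's coordinates form column j of the matrix

the matrix is [[-4, 0, 0, 0]; [4, 6, 0, 0]; [0, 2, -9, 0]; [0, 0, 4/3, 27/2]; [0, 0, 0, 1]] (rows listed top to bottom)


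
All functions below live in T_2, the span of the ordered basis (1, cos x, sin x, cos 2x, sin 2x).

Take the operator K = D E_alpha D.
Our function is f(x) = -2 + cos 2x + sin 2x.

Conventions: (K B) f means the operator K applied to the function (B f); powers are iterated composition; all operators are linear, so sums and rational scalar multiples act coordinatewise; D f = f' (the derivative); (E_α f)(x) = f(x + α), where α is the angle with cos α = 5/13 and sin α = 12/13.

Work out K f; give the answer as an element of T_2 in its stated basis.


D f = 2cos 2x - 2sin 2x
E_alpha D f = -(478/169)cos 2x - (2/169)sin 2x
D E_alpha D f = -(4/169)cos 2x + (956/169)sin 2x

g(x) = -(4/169)cos 2x + (956/169)sin 2x


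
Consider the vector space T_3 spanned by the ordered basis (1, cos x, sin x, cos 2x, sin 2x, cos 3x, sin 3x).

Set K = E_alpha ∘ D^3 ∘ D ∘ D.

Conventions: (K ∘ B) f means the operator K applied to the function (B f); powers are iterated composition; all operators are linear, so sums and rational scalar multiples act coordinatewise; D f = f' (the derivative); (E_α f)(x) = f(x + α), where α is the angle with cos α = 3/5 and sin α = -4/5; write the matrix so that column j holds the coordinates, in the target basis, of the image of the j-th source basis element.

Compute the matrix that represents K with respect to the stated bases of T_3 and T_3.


image of 1: 0
image of cos x: (4/5)cos x - (3/5)sin x
image of sin x: (3/5)cos x + (4/5)sin x
image of cos 2x: (768/25)cos 2x + (224/25)sin 2x
image of sin 2x: -(224/25)cos 2x + (768/25)sin 2x
image of cos 3x: (10692/125)cos 3x + (28431/125)sin 3x
image of sin 3x: -(28431/125)cos 3x + (10692/125)sin 3x
each image's coordinates form column j of the matrix

the matrix is [[0, 0, 0, 0, 0, 0, 0]; [0, 4/5, 3/5, 0, 0, 0, 0]; [0, -3/5, 4/5, 0, 0, 0, 0]; [0, 0, 0, 768/25, -224/25, 0, 0]; [0, 0, 0, 224/25, 768/25, 0, 0]; [0, 0, 0, 0, 0, 10692/125, -28431/125]; [0, 0, 0, 0, 0, 28431/125, 10692/125]] (rows listed top to bottom)


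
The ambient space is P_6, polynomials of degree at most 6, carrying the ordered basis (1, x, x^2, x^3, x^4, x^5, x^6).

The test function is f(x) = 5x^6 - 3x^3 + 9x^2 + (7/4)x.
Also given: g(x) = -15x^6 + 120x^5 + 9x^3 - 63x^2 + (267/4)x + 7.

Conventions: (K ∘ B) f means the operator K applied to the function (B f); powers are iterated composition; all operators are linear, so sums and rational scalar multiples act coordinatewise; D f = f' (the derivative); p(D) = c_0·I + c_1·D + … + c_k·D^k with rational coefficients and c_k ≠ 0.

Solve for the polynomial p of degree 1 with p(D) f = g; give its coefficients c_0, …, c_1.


D^0 f = 5x^6 - 3x^3 + 9x^2 + (7/4)x
D^1 f = 30x^5 - 9x^2 + 18x + 7/4
matching coefficients of g against c_0 f + c_1 Df + … from the top degree down determines the c_i
solution: c_0 = -3, c_1 = 4

p(D) = -3·I + 4·D, i.e. c_0 = -3, c_1 = 4


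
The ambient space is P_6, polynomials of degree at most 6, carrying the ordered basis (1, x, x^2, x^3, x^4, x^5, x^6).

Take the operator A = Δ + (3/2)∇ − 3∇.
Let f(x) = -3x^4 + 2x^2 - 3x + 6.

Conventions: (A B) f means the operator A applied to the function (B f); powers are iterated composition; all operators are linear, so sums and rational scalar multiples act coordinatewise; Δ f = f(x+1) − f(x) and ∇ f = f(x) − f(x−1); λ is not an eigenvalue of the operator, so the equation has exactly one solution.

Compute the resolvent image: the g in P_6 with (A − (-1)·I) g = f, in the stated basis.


the image equals g(x) = -3x^4 - 6x^3 + 38x^2 + 74x - 95/2

write g with unknown coordinates in the stated basis and equate coefficients in (A − (-1)·I) g = f
solving from the highest basis element down gives g = -3x^4 - 6x^3 + 38x^2 + 74x - 95/2
check: A g = 6x^3 - 36x^2 - 77x + 107/2
so A g − (-1)·g = -3x^4 + 2x^2 - 3x + 6 = f ✓


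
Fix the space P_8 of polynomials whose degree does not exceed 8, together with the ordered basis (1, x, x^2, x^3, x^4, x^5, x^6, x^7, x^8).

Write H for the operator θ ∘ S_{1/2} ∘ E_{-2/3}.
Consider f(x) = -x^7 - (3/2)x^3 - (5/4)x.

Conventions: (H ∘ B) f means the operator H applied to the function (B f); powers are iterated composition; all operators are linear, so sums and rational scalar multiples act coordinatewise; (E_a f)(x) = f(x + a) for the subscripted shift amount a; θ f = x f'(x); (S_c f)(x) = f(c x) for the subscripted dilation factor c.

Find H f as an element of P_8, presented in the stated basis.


the result is g(x) = -(7/128)x^7 + (7/16)x^6 - (35/24)x^5 + (70/27)x^4 - (1363/432)x^3 + (467/162)x^2 - (11269/5832)x

E_{-2/3} f = -x^7 + (14/3)x^6 - (28/3)x^5 + (280/27)x^4 - (1363/162)x^3 + (467/81)x^2 - (11269/2916)x + 5845/4374
S_{1/2} E_{-2/3} f = -(1/128)x^7 + (7/96)x^6 - (7/24)x^5 + (35/54)x^4 - (1363/1296)x^3 + (467/324)x^2 - (11269/5832)x + 5845/4374
θ (S_{1/2} ∘ E_{-2/3}) f = -(7/128)x^7 + (7/16)x^6 - (35/24)x^5 + (70/27)x^4 - (1363/432)x^3 + (467/162)x^2 - (11269/5832)x


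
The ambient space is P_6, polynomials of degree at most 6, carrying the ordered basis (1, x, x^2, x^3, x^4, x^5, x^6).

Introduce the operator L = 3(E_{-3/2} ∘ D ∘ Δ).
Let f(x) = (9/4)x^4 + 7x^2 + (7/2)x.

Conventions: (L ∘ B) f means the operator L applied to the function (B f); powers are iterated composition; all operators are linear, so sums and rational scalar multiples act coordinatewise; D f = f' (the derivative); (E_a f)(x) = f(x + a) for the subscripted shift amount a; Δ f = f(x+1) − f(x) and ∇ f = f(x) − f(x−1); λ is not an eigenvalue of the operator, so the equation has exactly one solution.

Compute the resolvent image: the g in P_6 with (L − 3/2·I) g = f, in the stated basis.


g(x) = -(3/2)x^4 - (122/3)x^2 + (209/3)x - 605/3

write g with unknown coordinates in the stated basis and equate coefficients in (L − 3/2·I) g = f
solving from the highest basis element down gives g = -(3/2)x^4 - (122/3)x^2 + (209/3)x - 605/3
check: L g = -54x^2 + 108x - 605/2
so L g − 3/2·g = (9/4)x^4 + 7x^2 + (7/2)x = f ✓
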